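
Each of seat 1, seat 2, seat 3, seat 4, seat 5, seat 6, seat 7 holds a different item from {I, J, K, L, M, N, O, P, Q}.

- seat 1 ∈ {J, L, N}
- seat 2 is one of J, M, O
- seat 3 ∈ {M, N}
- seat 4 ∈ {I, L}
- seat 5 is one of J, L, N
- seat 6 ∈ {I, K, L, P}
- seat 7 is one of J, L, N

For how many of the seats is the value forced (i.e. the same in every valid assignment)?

The 3 variables seat 1, seat 5, seat 7 are confined to {J, L, N}, which locks those values in; drop them from seat 2, seat 3, seat 4, seat 6.
seat 3's domain is down to {M}, so seat 3 = M. Strike M from seat 2.
That leaves seat 4 = I. Eliminate I elsewhere: seat 6.
seat 2 must be O (only option left).
Determined: seat 2=O, seat 3=M, seat 4=I. The other seats each still have more than one consistent value. That makes 3.

3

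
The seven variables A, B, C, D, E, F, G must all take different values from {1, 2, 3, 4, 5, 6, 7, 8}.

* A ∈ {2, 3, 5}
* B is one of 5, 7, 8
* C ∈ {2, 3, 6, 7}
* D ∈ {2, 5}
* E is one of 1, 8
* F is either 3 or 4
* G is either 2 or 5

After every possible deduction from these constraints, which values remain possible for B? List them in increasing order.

7, 8

The 2 variables D and G are confined to {2, 5}, which locks those values in; drop them from A, B, C.
That leaves A = 3. Eliminate 3 elsewhere: C, F.
F must be 4 (only option left).
No further eliminations apply; B can still be any of 7, 8.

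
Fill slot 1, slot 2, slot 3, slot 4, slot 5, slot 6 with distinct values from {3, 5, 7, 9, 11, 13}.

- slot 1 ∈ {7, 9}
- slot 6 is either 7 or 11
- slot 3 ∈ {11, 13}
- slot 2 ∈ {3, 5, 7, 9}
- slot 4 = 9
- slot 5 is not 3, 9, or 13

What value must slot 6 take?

11

slot 4 must be 9 (only option left). So slot 1, slot 2 can't be 9.
slot 1 has just one choice, so slot 1 = 7. So slot 2, slot 5, slot 6 can't be 7.
So slot 6 = 11.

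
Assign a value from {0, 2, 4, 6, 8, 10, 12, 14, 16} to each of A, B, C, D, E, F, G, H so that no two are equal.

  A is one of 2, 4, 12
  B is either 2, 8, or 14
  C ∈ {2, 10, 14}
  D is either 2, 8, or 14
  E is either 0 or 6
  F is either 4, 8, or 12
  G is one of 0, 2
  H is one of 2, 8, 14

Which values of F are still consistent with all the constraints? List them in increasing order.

4, 12

The 8 variables draw from only 8 values {0, 2, 4, 6, 8, 10, 12, 14}, so each is used; only E can be 6, hence E = 6.
The 7 still-open variables together cover exactly {0, 2, 4, 8, 10, 12, 14} — 7 values for 7 variables — and 0 appears only in G's list, so G = 0.
Among the 6 still-open variables, 10 fits only C (and all 6 values in {2, 4, 8, 10, 12, 14} must be used), so C = 10.
B, D, H between them cover only {2, 8, 14} — a naked triple. Remove those values from A, F.
No further eliminations apply; F can still be any of 4, 12.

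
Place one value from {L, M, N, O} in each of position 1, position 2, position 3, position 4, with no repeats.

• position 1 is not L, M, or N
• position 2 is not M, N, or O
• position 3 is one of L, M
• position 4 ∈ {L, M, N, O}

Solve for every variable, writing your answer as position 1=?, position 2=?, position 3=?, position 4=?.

position 1's domain is down to {O}, so position 1 = O. Eliminate O elsewhere: position 4.
That leaves position 2 = L. Remove L from position 3, position 4.
position 3 has just one choice, so position 3 = M. Eliminate M elsewhere: position 4.
That leaves position 4 = N.

position 1=O, position 2=L, position 3=M, position 4=N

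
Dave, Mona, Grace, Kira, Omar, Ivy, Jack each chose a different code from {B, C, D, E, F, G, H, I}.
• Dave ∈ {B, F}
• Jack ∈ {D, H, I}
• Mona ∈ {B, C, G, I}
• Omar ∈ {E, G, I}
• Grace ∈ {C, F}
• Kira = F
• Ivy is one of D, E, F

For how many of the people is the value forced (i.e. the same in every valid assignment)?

Kira must be F (only option left). Remove F from Dave, Grace, Ivy.
That leaves Dave = B. So Mona can't be B.
Grace has just one choice, so Grace = C. Strike C from Mona.
Determined: Dave=B, Grace=C, Kira=F. The other people each still have more than one consistent value. That makes 3.

3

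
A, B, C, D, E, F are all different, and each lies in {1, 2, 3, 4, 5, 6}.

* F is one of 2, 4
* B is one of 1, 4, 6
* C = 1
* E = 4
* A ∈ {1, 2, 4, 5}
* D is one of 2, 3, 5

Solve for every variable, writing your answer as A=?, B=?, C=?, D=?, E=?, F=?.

C's domain is down to {1}, so C = 1. So A, B can't be 1.
That leaves E = 4. Eliminate 4 elsewhere: A, B, F.
F must be 2 (only option left). So A, D can't be 2.
That leaves A = 5. Remove 5 from D.
B's domain is down to {6}, so B = 6.
D has just one choice, so D = 3.

A=5, B=6, C=1, D=3, E=4, F=2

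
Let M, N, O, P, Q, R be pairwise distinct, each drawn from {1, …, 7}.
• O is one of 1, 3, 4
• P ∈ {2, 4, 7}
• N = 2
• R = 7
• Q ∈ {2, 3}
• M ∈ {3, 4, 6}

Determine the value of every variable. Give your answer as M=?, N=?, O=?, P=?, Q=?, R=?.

N has just one choice, so N = 2. Strike 2 from P, Q.
That leaves Q = 3. Strike 3 from M, O.
R has just one choice, so R = 7. Eliminate 7 elsewhere: P.
That leaves P = 4. Strike 4 from M, O.
M must be 6 (only option left).
That leaves O = 1.

M=6, N=2, O=1, P=4, Q=3, R=7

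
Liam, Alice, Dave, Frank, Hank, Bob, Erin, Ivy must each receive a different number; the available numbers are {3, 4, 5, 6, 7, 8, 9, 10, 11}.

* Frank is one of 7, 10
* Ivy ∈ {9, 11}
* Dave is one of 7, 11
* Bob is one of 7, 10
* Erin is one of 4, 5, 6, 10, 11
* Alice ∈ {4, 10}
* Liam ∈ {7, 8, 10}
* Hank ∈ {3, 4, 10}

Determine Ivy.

9

The 2 variables Frank and Bob are confined to {7, 10}, which locks those values in; drop them from Liam, Alice, Dave, Hank, Erin.
Liam must be 8 (only option left).
Alice's domain is down to {4}, so Alice = 4. Remove 4 from Hank, Erin.
Dave must be 11 (only option left). So Erin, Ivy can't be 11.
So Ivy = 9.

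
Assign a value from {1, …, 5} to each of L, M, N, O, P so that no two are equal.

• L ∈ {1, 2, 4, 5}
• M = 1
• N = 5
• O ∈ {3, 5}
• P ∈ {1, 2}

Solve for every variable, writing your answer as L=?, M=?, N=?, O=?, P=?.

L=4, M=1, N=5, O=3, P=2

M's domain is down to {1}, so M = 1. So L, P can't be 1.
N's domain is down to {5}, so N = 5. Strike 5 from L, O.
O must be 3 (only option left).
That leaves P = 2. So L can't be 2.
L has just one choice, so L = 4.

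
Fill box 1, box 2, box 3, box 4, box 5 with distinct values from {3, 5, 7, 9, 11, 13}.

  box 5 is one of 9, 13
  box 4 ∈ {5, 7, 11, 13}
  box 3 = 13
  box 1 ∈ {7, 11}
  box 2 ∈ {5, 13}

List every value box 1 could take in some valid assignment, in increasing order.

box 3 has just one choice, so box 3 = 13. So box 2, box 4, box 5 can't be 13.
That leaves box 5 = 9.
box 2 has just one choice, so box 2 = 5. Remove 5 from box 4.
No further eliminations apply; box 1 can still be any of 7, 11.

7, 11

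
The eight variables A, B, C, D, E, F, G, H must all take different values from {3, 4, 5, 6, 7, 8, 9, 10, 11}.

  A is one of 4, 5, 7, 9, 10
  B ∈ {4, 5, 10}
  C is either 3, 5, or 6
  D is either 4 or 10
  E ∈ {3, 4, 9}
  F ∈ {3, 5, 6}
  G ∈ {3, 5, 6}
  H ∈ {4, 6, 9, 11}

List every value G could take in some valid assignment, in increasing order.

3, 5, 6

The 8 variables draw from only 8 values {3, 4, 5, 6, 7, 9, 10, 11}, so each is used; only A can be 7, hence A = 7.
The 7 still-open variables draw from only 7 values {3, 4, 5, 6, 9, 10, 11}, so each is used; only H can be 11, hence H = 11.
Among the 6 still-open variables, 9 fits only E (and all 6 values in {3, 4, 5, 6, 9, 10} must be used), so E = 9.
The 3 variables C, F, G are confined to {3, 5, 6}, which locks those values in; drop them from B.
No further eliminations apply; G can still be any of 3, 5, 6.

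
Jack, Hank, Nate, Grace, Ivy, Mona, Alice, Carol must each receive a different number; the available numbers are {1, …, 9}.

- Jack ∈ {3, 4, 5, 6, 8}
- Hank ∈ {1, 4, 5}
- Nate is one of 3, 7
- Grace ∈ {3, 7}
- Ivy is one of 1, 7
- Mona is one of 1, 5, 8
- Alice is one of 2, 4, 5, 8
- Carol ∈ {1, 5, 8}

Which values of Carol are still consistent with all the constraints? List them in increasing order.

5, 8

The 8 variables together cover exactly {1, 2, 3, 4, 5, 6, 7, 8} — 8 values for 8 variables — and 2 appears only in Alice's list, so Alice = 2.
The 7 still-open variables together cover exactly {1, 3, 4, 5, 6, 7, 8} — 7 values for 7 variables — and 6 appears only in Jack's list, so Jack = 6.
The 6 still-open variables draw from only 6 values {1, 3, 4, 5, 7, 8}, so each is used; only Hank can be 4, hence Hank = 4.
Nate and Grace share exactly the 2 values {3, 7}; by pigeonhole those values go to them, so strike 3, 7 from Ivy.
Ivy has just one choice, so Ivy = 1. Eliminate 1 elsewhere: Mona, Carol.
No further eliminations apply; Carol can still be any of 5, 8.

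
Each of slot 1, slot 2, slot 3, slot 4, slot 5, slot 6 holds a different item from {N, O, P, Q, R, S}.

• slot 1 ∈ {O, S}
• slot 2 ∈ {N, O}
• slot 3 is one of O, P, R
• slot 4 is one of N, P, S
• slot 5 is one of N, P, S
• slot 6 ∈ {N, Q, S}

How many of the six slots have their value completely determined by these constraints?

2

Among the 6 variables, Q fits only slot 6 (and all 6 values in {N, O, P, Q, R, S} must be used), so slot 6 = Q.
Among the 5 still-open variables, R fits only slot 3 (and all 5 values in {N, O, P, R, S} must be used), so slot 3 = R.
Determined: slot 3=R, slot 6=Q. The other slots each still have more than one consistent value. That makes 2.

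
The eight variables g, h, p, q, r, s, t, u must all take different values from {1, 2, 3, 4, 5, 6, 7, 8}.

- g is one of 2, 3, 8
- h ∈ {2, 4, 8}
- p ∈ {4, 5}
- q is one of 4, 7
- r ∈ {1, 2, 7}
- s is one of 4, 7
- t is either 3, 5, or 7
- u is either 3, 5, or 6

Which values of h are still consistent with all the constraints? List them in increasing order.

The 8 variables together cover exactly {1, 2, 3, 4, 5, 6, 7, 8} — 8 values for 8 variables — and 1 appears only in r's list, so r = 1.
The 7 still-open variables together cover exactly {2, 3, 4, 5, 6, 7, 8} — 7 values for 7 variables — and 6 appears only in u's list, so u = 6.
The 2 variables q and s are confined to {4, 7}, which locks those values in; drop them from h, p, t.
p must be 5 (only option left). So t can't be 5.
t has just one choice, so t = 3. Eliminate 3 elsewhere: g.
No further eliminations apply; h can still be any of 2, 8.

2, 8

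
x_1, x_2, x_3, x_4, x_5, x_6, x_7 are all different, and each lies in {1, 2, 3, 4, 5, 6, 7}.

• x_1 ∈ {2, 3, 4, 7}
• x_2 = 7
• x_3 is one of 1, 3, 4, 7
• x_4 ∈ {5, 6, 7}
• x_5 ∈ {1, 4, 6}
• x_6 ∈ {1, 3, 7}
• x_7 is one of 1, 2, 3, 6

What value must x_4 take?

5

x_2 must be 7 (only option left). Eliminate 7 elsewhere: x_1, x_3, x_4, x_6.
Among the 6 still-open variables, 5 fits only x_4 (and all 6 values in {1, 2, 3, 4, 5, 6} must be used), so x_4 = 5.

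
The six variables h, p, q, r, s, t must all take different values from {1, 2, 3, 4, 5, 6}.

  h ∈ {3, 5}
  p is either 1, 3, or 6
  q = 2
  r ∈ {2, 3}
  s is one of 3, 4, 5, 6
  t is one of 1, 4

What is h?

q's domain is down to {2}, so q = 2. Eliminate 2 elsewhere: r.
That leaves r = 3. Remove 3 from h, p, s.
So h = 5.

5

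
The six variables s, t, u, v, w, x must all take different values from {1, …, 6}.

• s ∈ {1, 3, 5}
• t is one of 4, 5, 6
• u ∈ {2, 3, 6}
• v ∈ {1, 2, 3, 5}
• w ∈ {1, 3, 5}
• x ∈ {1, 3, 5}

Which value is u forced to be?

The 6 variables draw from only 6 values {1, 2, 3, 4, 5, 6}, so each is used; only t can be 4, hence t = 4.
Among the 5 still-open variables, 6 fits only u (and all 5 values in {1, 2, 3, 5, 6} must be used), so u = 6.

6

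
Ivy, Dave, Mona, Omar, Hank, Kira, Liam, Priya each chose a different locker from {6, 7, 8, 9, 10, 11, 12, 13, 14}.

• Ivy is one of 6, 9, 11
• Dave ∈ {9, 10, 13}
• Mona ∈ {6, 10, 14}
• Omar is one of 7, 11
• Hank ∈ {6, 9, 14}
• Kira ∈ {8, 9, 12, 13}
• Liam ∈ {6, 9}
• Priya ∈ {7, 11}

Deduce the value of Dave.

13

Omar and Priya between them cover only {7, 11} — a naked pair. Remove those values from Ivy.
The 2 variables Ivy and Liam are confined to {6, 9}, which locks those values in; drop them from Dave, Mona, Hank, Kira.
Hank's domain is down to {14}, so Hank = 14. Eliminate 14 elsewhere: Mona.
Mona has just one choice, so Mona = 10. Eliminate 10 elsewhere: Dave.
So Dave = 13.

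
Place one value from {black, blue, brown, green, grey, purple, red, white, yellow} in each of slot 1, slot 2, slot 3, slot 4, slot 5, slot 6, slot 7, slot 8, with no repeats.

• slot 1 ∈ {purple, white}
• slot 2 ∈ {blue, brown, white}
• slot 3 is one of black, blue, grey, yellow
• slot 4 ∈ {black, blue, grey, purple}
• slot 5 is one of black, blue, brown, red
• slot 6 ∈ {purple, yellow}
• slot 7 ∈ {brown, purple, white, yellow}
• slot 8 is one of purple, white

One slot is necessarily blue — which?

The 8 variables together cover exactly {black, blue, brown, grey, purple, red, white, yellow} — 8 values for 8 variables — and red appears only in slot 5's list, so slot 5 = red.
slot 1 and slot 8 between them cover only {purple, white} — a naked pair. Remove those values from slot 2, slot 4, slot 6, slot 7.
slot 6 must be yellow (only option left). Eliminate yellow elsewhere: slot 3, slot 7.
slot 7 has just one choice, so slot 7 = brown. Remove brown from slot 2.
So blue goes to slot 2.

slot 2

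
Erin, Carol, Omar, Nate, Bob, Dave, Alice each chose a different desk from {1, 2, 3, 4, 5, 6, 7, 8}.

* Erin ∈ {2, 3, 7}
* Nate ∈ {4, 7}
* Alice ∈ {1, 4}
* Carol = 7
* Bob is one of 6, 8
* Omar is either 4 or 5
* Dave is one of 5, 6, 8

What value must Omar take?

Carol's domain is down to {7}, so Carol = 7. Remove 7 from Erin, Nate.
Nate has just one choice, so Nate = 4. So Omar, Alice can't be 4.
So Omar = 5.

5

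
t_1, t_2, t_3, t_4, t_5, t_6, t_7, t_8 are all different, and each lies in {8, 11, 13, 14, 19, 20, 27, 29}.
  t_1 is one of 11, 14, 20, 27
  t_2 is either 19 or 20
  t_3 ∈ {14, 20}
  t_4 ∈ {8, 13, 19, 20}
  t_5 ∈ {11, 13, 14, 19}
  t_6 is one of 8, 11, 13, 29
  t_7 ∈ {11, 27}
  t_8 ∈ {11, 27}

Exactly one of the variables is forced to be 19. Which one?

t_2

Among the 8 variables, 29 fits only t_6 (and all 8 values in {8, 11, 13, 14, 19, 20, 27, 29} must be used), so t_6 = 29.
The 7 still-open variables together cover exactly {8, 11, 13, 14, 19, 20, 27} — 7 values for 7 variables — and 8 appears only in t_4's list, so t_4 = 8.
The 6 still-open variables together cover exactly {11, 13, 14, 19, 20, 27} — 6 values for 6 variables — and 13 appears only in t_5's list, so t_5 = 13.
The 5 still-open variables draw from only 5 values {11, 14, 19, 20, 27}, so each is used; only t_2 can be 19, hence t_2 = 19.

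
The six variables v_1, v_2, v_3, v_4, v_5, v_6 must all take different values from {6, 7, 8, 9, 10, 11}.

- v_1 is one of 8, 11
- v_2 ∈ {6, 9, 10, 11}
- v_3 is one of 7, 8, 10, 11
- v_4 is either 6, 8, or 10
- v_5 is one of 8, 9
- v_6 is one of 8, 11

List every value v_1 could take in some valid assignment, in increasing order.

The 6 variables together cover exactly {6, 7, 8, 9, 10, 11} — 6 values for 6 variables — and 7 appears only in v_3's list, so v_3 = 7.
The 2 variables v_1 and v_6 are confined to {8, 11}, which locks those values in; drop them from v_2, v_4, v_5.
That leaves v_5 = 9. Remove 9 from v_2.
No further eliminations apply; v_1 can still be any of 8, 11.

8, 11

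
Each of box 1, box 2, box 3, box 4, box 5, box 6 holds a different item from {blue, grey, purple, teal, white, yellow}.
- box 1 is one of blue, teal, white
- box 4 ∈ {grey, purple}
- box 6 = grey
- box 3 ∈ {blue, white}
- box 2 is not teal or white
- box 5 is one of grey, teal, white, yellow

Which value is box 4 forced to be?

purple

box 6 must be grey (only option left). Eliminate grey elsewhere: box 2, box 4, box 5.
So box 4 = purple.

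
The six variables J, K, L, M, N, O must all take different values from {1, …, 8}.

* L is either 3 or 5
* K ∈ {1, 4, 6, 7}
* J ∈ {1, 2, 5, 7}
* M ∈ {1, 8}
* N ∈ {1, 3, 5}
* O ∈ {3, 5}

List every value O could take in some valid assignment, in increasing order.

The 2 variables L and O are confined to {3, 5}, which locks those values in; drop them from J, N.
That leaves N = 1. Eliminate 1 elsewhere: J, K, M.
M's domain is down to {8}, so M = 8.
No further eliminations apply; O can still be any of 3, 5.

3, 5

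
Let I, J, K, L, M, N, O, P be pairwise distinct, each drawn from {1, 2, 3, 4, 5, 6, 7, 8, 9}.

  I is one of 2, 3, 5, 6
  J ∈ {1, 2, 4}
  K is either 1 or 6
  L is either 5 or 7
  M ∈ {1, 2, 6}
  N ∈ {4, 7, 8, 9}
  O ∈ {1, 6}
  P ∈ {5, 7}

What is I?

K and O share exactly the 2 values {1, 6}; by pigeonhole those values go to them, so strike 1, 6 from I, J, M.
M has just one choice, so M = 2. Remove 2 from I, J.
J has just one choice, so J = 4. Eliminate 4 elsewhere: N.
The 2 variables L and P are confined to {5, 7}, which locks those values in; drop them from I, N.
So I = 3.

3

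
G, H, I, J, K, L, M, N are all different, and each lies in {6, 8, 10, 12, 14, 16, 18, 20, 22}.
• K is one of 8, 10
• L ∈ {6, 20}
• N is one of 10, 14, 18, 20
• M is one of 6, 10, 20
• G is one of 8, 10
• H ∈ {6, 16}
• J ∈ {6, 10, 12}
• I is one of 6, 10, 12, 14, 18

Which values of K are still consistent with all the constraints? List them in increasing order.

The 8 variables together cover exactly {6, 8, 10, 12, 14, 16, 18, 20} — 8 values for 8 variables — and 16 appears only in H's list, so H = 16.
The 2 variables G and K are confined to {8, 10}, which locks those values in; drop them from I, J, M, N.
L and M between them cover only {6, 20} — a naked pair. Remove those values from I, J, N.
J's domain is down to {12}, so J = 12. So I can't be 12.
No further eliminations apply; K can still be any of 8, 10.

8, 10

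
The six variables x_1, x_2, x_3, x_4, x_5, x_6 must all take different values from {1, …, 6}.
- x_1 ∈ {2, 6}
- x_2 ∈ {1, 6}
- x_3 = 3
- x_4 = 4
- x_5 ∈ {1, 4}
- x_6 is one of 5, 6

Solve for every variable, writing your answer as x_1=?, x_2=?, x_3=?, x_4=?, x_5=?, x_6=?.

x_1=2, x_2=6, x_3=3, x_4=4, x_5=1, x_6=5

x_3 must be 3 (only option left).
That leaves x_4 = 4. Eliminate 4 elsewhere: x_5.
x_5's domain is down to {1}, so x_5 = 1. Eliminate 1 elsewhere: x_2.
x_2 has just one choice, so x_2 = 6. Remove 6 from x_1, x_6.
x_6 must be 5 (only option left).
x_1 has just one choice, so x_1 = 2.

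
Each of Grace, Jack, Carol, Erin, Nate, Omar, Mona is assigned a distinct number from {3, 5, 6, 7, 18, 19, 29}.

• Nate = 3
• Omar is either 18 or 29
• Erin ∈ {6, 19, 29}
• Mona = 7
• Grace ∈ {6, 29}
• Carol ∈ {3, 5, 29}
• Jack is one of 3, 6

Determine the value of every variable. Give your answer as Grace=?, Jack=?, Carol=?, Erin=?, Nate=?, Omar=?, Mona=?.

Grace=29, Jack=6, Carol=5, Erin=19, Nate=3, Omar=18, Mona=7

Nate's domain is down to {3}, so Nate = 3. So Jack, Carol can't be 3.
Mona's domain is down to {7}, so Mona = 7.
Jack must be 6 (only option left). Eliminate 6 elsewhere: Grace, Erin.
That leaves Grace = 29. Remove 29 from Carol, Erin, Omar.
Carol's domain is down to {5}, so Carol = 5.
That leaves Erin = 19.
That leaves Omar = 18.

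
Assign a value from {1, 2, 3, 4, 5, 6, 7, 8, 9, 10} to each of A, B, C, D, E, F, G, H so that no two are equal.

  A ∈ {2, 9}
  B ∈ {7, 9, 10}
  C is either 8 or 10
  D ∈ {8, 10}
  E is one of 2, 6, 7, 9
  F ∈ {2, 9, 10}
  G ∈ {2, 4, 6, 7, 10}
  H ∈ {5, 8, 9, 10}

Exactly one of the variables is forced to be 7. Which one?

The 8 variables together cover exactly {2, 4, 5, 6, 7, 8, 9, 10} — 8 values for 8 variables — and 4 appears only in G's list, so G = 4.
Among the 7 still-open variables, 5 fits only H (and all 7 values in {2, 5, 6, 7, 8, 9, 10} must be used), so H = 5.
The 6 still-open variables draw from only 6 values {2, 6, 7, 8, 9, 10}, so each is used; only E can be 6, hence E = 6.
The 5 still-open variables together cover exactly {2, 7, 8, 9, 10} — 5 values for 5 variables — and 7 appears only in B's list, so B = 7.

B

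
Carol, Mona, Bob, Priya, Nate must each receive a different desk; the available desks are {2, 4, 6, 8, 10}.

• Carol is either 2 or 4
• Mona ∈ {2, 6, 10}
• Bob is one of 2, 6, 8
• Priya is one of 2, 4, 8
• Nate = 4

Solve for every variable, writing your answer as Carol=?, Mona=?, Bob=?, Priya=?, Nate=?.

Nate must be 4 (only option left). Remove 4 from Carol, Priya.
Carol has just one choice, so Carol = 2. Remove 2 from Mona, Bob, Priya.
Priya's domain is down to {8}, so Priya = 8. Remove 8 from Bob.
Bob's domain is down to {6}, so Bob = 6. Eliminate 6 elsewhere: Mona.
That leaves Mona = 10.

Carol=2, Mona=10, Bob=6, Priya=8, Nate=4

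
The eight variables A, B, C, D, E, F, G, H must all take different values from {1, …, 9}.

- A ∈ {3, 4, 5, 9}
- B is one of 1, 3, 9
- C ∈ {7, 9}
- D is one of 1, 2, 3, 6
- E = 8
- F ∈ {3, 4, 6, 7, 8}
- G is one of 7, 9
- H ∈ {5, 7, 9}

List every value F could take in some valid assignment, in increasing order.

E's domain is down to {8}, so E = 8. Strike 8 from F.
C and G between them cover only {7, 9} — a naked pair. Remove those values from A, B, F, H.
H must be 5 (only option left). Strike 5 from A.
No further eliminations apply; F can still be any of 3, 4, 6.

3, 4, 6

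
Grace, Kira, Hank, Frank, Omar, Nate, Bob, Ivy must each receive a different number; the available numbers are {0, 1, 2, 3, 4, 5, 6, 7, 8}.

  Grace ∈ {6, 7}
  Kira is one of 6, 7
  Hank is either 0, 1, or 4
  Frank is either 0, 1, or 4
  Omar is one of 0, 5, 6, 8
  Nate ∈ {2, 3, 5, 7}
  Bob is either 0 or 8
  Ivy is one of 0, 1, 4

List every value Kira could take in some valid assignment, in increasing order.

6, 7

The 2 variables Grace and Kira are confined to {6, 7}, which locks those values in; drop them from Omar, Nate.
The 3 variables Hank, Frank, Ivy are confined to {0, 1, 4}, which locks those values in; drop them from Omar, Bob.
Bob must be 8 (only option left). Strike 8 from Omar.
That leaves Omar = 5. Eliminate 5 elsewhere: Nate.
No further eliminations apply; Kira can still be any of 6, 7.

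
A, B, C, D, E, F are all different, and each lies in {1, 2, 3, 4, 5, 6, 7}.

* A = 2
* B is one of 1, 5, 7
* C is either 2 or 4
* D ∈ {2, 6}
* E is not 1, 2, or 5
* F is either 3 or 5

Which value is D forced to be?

A must be 2 (only option left). Strike 2 from C, D.
So D = 6.

6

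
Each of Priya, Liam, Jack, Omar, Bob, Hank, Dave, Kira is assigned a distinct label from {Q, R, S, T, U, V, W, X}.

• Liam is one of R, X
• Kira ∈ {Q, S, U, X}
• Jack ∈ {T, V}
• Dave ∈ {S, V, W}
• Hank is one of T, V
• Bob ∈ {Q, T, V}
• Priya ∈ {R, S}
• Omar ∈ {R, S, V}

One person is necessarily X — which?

Among the 8 variables, U fits only Kira (and all 8 values in {Q, R, S, T, U, V, W, X} must be used), so Kira = U.
The 7 still-open variables together cover exactly {Q, R, S, T, V, W, X} — 7 values for 7 variables — and Q appears only in Bob's list, so Bob = Q.
The 6 still-open variables draw from only 6 values {R, S, T, V, W, X}, so each is used; only Dave can be W, hence Dave = W.
The 5 still-open variables together cover exactly {R, S, T, V, X} — 5 values for 5 variables — and X appears only in Liam's list, so Liam = X.

Liam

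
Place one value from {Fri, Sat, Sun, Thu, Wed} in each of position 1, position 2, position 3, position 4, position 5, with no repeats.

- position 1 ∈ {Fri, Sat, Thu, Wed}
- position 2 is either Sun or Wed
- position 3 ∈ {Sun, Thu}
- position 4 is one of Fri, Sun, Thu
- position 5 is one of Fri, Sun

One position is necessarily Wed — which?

position 2

The 5 variables draw from only 5 values {Fri, Sat, Sun, Thu, Wed}, so each is used; only position 1 can be Sat, hence position 1 = Sat.
The 4 still-open variables draw from only 4 values {Fri, Sun, Thu, Wed}, so each is used; only position 2 can be Wed, hence position 2 = Wed.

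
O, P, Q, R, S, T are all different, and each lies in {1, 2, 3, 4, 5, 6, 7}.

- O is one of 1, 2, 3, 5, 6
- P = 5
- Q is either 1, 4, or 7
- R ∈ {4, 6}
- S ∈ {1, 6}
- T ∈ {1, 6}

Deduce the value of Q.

7

P has just one choice, so P = 5. Eliminate 5 elsewhere: O.
S and T share exactly the 2 values {1, 6}; by pigeonhole those values go to them, so strike 1, 6 from O, Q, R.
That leaves R = 4. So Q can't be 4.
So Q = 7.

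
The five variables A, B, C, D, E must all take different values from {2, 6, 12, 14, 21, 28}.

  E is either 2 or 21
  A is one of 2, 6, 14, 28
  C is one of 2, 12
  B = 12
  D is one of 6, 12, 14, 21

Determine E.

B must be 12 (only option left). Eliminate 12 elsewhere: C, D.
C must be 2 (only option left). Remove 2 from A, E.
So E = 21.

21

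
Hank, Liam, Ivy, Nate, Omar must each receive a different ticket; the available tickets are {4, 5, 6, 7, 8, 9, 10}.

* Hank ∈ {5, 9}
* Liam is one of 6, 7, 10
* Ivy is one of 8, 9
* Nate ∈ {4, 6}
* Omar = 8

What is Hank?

Omar has just one choice, so Omar = 8. Remove 8 from Ivy.
That leaves Ivy = 9. Strike 9 from Hank.
So Hank = 5.

5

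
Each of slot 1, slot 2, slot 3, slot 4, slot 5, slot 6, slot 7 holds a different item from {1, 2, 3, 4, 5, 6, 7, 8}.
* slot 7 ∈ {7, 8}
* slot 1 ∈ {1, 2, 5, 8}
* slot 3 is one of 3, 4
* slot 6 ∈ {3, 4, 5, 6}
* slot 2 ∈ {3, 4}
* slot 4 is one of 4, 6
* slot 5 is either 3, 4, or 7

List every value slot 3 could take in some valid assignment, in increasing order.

3, 4

slot 2 and slot 3 share exactly the 2 values {3, 4}; by pigeonhole those values go to them, so strike 3, 4 from slot 4, slot 5, slot 6.
slot 4's domain is down to {6}, so slot 4 = 6. Remove 6 from slot 6.
slot 5 has just one choice, so slot 5 = 7. Eliminate 7 elsewhere: slot 7.
slot 6 has just one choice, so slot 6 = 5. Eliminate 5 elsewhere: slot 1.
slot 7's domain is down to {8}, so slot 7 = 8. So slot 1 can't be 8.
No further eliminations apply; slot 3 can still be any of 3, 4.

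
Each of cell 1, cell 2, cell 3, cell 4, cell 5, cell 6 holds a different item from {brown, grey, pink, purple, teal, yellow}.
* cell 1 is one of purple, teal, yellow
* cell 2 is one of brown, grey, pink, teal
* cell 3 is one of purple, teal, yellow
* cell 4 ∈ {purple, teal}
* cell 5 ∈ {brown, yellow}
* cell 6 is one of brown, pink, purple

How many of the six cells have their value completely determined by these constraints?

The 6 variables draw from only 6 values {brown, grey, pink, purple, teal, yellow}, so each is used; only cell 2 can be grey, hence cell 2 = grey.
The 5 still-open variables draw from only 5 values {brown, pink, purple, teal, yellow}, so each is used; only cell 6 can be pink, hence cell 6 = pink.
The 4 still-open variables draw from only 4 values {brown, purple, teal, yellow}, so each is used; only cell 5 can be brown, hence cell 5 = brown.
Determined: cell 2=grey, cell 5=brown, cell 6=pink. The other cells each still have more than one consistent value. That makes 3.

3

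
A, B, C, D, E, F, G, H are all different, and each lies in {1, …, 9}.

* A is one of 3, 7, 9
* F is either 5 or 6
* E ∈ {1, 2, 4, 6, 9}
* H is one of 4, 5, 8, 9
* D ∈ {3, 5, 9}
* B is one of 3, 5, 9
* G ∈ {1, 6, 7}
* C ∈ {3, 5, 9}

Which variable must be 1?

The 3 variables B, C, D are confined to {3, 5, 9}, which locks those values in; drop them from A, E, F, H.
A must be 7 (only option left). Eliminate 7 elsewhere: G.
F has just one choice, so F = 6. Strike 6 from E, G.
So 1 goes to G.

G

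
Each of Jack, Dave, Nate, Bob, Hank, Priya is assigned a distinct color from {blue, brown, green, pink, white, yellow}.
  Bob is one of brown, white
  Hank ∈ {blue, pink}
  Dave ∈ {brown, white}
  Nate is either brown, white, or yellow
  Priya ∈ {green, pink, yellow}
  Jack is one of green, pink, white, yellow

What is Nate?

The 6 variables draw from only 6 values {blue, brown, green, pink, white, yellow}, so each is used; only Hank can be blue, hence Hank = blue.
The 2 variables Dave and Bob are confined to {brown, white}, which locks those values in; drop them from Jack, Nate.
So Nate = yellow.

yellow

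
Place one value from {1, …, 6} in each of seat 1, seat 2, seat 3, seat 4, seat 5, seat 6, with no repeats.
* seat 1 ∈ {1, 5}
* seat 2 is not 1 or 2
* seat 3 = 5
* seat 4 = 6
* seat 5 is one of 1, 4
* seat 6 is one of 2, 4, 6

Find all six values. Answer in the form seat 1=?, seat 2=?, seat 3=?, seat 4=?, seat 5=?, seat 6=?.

seat 1=1, seat 2=3, seat 3=5, seat 4=6, seat 5=4, seat 6=2

seat 3 has just one choice, so seat 3 = 5. So seat 1, seat 2 can't be 5.
seat 4's domain is down to {6}, so seat 4 = 6. Remove 6 from seat 2, seat 6.
seat 1 must be 1 (only option left). Remove 1 from seat 5.
seat 5 must be 4 (only option left). Strike 4 from seat 2, seat 6.
seat 6 has just one choice, so seat 6 = 2.
seat 2 has just one choice, so seat 2 = 3.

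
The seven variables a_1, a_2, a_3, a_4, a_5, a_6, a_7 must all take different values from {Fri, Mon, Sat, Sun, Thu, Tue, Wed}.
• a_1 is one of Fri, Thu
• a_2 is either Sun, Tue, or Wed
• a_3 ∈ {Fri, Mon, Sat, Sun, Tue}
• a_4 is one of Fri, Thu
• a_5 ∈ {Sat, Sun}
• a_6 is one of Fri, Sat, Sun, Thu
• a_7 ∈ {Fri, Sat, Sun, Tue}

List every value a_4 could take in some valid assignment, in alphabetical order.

Among the 7 variables, Mon fits only a_3 (and all 7 values in {Fri, Mon, Sat, Sun, Thu, Tue, Wed} must be used), so a_3 = Mon.
The 6 still-open variables draw from only 6 values {Fri, Sat, Sun, Thu, Tue, Wed}, so each is used; only a_2 can be Wed, hence a_2 = Wed.
Among the 5 still-open variables, Tue fits only a_7 (and all 5 values in {Fri, Sat, Sun, Thu, Tue} must be used), so a_7 = Tue.
a_1 and a_4 between them cover only {Fri, Thu} — a naked pair. Remove those values from a_6.
No further eliminations apply; a_4 can still be any of Fri, Thu.

Fri, Thu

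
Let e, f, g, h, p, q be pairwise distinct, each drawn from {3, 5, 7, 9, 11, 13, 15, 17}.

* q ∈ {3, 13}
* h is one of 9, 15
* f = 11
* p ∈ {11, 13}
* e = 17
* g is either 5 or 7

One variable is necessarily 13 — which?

p

e's domain is down to {17}, so e = 17.
f has just one choice, so f = 11. Eliminate 11 elsewhere: p.
So 13 goes to p.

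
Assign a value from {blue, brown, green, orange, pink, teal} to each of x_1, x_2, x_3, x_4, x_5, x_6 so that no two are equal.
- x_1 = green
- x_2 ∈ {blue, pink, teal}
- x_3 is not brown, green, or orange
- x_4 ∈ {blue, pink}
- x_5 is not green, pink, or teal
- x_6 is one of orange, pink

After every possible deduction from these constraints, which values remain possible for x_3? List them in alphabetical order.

x_1 must be green (only option left).
The 5 still-open variables draw from only 5 values {blue, brown, orange, pink, teal}, so each is used; only x_5 can be brown, hence x_5 = brown.
The 4 still-open variables draw from only 4 values {blue, orange, pink, teal}, so each is used; only x_6 can be orange, hence x_6 = orange.
No further eliminations apply; x_3 can still be any of blue, pink, teal.

blue, pink, teal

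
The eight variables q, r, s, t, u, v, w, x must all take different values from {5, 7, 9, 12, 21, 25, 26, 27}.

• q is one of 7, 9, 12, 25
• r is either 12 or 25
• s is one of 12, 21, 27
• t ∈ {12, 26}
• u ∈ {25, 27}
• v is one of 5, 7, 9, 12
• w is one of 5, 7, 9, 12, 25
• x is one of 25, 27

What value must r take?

12

The 8 variables together cover exactly {5, 7, 9, 12, 21, 25, 26, 27} — 8 values for 8 variables — and 21 appears only in s's list, so s = 21.
Among the 7 still-open variables, 26 fits only t (and all 7 values in {5, 7, 9, 12, 25, 26, 27} must be used), so t = 26.
The 2 variables u and x are confined to {25, 27}, which locks those values in; drop them from q, r, w.
So r = 12.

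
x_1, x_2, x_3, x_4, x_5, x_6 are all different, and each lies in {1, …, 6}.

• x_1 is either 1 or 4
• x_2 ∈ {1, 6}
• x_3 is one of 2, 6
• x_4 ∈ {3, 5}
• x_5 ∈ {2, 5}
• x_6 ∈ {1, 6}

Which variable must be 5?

x_5

Among the 6 variables, 3 fits only x_4 (and all 6 values in {1, 2, 3, 4, 5, 6} must be used), so x_4 = 3.
Among the 5 still-open variables, 4 fits only x_1 (and all 5 values in {1, 2, 4, 5, 6} must be used), so x_1 = 4.
The 4 still-open variables draw from only 4 values {1, 2, 5, 6}, so each is used; only x_5 can be 5, hence x_5 = 5.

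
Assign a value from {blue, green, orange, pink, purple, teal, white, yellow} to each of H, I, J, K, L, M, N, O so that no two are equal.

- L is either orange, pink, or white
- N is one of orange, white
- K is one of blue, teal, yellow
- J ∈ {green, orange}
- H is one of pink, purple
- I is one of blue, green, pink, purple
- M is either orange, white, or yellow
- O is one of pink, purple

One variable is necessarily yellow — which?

The 8 variables together cover exactly {blue, green, orange, pink, purple, teal, white, yellow} — 8 values for 8 variables — and teal appears only in K's list, so K = teal.
The 7 still-open variables draw from only 7 values {blue, green, orange, pink, purple, white, yellow}, so each is used; only I can be blue, hence I = blue.
The 6 still-open variables draw from only 6 values {green, orange, pink, purple, white, yellow}, so each is used; only J can be green, hence J = green.
The 5 still-open variables together cover exactly {orange, pink, purple, white, yellow} — 5 values for 5 variables — and yellow appears only in M's list, so M = yellow.

M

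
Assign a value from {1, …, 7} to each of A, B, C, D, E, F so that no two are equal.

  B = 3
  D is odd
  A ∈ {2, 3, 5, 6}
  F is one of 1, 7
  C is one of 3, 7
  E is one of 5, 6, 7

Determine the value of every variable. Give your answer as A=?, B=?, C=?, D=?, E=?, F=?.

A=2, B=3, C=7, D=5, E=6, F=1

B must be 3 (only option left). Eliminate 3 elsewhere: A, C, D.
C's domain is down to {7}, so C = 7. Strike 7 from D, E, F.
F has just one choice, so F = 1. Remove 1 from D.
D has just one choice, so D = 5. Remove 5 from A, E.
E must be 6 (only option left). Remove 6 from A.
A must be 2 (only option left).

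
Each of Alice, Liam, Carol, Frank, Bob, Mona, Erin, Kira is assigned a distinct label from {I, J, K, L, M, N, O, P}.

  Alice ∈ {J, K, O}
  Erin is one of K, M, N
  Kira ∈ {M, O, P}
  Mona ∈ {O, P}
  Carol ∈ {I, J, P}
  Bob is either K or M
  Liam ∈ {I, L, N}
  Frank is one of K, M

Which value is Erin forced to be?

N

Among the 8 variables, L fits only Liam (and all 8 values in {I, J, K, L, M, N, O, P} must be used), so Liam = L.
The 7 still-open variables draw from only 7 values {I, J, K, M, N, O, P}, so each is used; only Carol can be I, hence Carol = I.
The 6 still-open variables together cover exactly {J, K, M, N, O, P} — 6 values for 6 variables — and J appears only in Alice's list, so Alice = J.
Among the 5 still-open variables, N fits only Erin (and all 5 values in {K, M, N, O, P} must be used), so Erin = N.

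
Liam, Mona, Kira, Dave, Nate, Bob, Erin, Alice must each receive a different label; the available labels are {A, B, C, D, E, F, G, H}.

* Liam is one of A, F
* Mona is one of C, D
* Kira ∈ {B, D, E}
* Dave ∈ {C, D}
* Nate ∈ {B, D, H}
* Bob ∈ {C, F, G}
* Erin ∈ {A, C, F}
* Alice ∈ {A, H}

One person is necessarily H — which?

The 8 variables together cover exactly {A, B, C, D, E, F, G, H} — 8 values for 8 variables — and E appears only in Kira's list, so Kira = E.
Among the 7 still-open variables, B fits only Nate (and all 7 values in {A, B, C, D, F, G, H} must be used), so Nate = B.
The 6 still-open variables draw from only 6 values {A, C, D, F, G, H}, so each is used; only Bob can be G, hence Bob = G.
The 5 still-open variables draw from only 5 values {A, C, D, F, H}, so each is used; only Alice can be H, hence Alice = H.

Alice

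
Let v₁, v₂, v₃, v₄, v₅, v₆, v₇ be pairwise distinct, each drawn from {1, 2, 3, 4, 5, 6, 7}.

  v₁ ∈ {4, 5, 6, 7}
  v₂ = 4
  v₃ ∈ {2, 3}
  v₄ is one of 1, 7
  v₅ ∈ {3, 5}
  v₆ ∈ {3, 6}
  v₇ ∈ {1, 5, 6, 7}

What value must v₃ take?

2

v₂'s domain is down to {4}, so v₂ = 4. Strike 4 from v₁.
The 6 still-open variables draw from only 6 values {1, 2, 3, 5, 6, 7}, so each is used; only v₃ can be 2, hence v₃ = 2.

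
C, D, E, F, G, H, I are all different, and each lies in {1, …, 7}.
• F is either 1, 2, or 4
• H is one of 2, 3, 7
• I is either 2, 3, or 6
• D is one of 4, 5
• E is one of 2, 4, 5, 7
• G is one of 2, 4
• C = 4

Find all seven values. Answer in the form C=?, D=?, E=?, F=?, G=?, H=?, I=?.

C=4, D=5, E=7, F=1, G=2, H=3, I=6

C must be 4 (only option left). Strike 4 from D, E, F, G.
That leaves D = 5. Remove 5 from E.
G has just one choice, so G = 2. Remove 2 from E, F, H, I.
E must be 7 (only option left). Eliminate 7 elsewhere: H.
F's domain is down to {1}, so F = 1.
H's domain is down to {3}, so H = 3. So I can't be 3.
I has just one choice, so I = 6.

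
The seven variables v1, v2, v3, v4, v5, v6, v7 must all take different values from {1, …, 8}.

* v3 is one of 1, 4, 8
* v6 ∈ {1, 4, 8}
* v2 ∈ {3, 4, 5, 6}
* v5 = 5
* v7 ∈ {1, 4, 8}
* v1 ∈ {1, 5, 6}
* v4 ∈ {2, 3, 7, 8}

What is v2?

v5 has just one choice, so v5 = 5. Eliminate 5 elsewhere: v1, v2.
v3, v6, v7 between them cover only {1, 4, 8} — a naked triple. Remove those values from v1, v2, v4.
v1 must be 6 (only option left). So v2 can't be 6.
So v2 = 3.

3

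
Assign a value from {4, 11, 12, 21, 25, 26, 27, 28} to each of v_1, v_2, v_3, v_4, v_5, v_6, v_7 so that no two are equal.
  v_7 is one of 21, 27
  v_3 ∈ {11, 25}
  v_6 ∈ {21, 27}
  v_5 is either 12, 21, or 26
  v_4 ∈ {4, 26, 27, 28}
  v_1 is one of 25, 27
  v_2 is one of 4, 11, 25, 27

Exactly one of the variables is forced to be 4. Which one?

v_2

The 2 variables v_6 and v_7 are confined to {21, 27}, which locks those values in; drop them from v_1, v_2, v_4, v_5.
v_1 must be 25 (only option left). Remove 25 from v_2, v_3.
v_3's domain is down to {11}, so v_3 = 11. Strike 11 from v_2.
So 4 goes to v_2.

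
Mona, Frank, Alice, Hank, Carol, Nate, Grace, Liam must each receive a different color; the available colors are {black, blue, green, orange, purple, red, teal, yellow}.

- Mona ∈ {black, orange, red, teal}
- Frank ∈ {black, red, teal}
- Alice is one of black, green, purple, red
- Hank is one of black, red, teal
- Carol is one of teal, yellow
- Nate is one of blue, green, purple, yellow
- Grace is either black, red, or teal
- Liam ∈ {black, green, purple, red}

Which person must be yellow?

Among the 8 variables, blue fits only Nate (and all 8 values in {black, blue, green, orange, purple, red, teal, yellow} must be used), so Nate = blue.
The 7 still-open variables together cover exactly {black, green, orange, purple, red, teal, yellow} — 7 values for 7 variables — and orange appears only in Mona's list, so Mona = orange.
The 6 still-open variables draw from only 6 values {black, green, purple, red, teal, yellow}, so each is used; only Carol can be yellow, hence Carol = yellow.

Carol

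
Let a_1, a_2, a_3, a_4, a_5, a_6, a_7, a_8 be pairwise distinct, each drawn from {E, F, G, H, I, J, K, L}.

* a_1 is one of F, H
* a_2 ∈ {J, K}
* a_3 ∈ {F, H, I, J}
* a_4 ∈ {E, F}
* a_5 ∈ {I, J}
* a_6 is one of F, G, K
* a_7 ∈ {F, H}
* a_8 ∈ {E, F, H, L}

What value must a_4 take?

E

The 8 variables together cover exactly {E, F, G, H, I, J, K, L} — 8 values for 8 variables — and G appears only in a_6's list, so a_6 = G.
Among the 7 still-open variables, K fits only a_2 (and all 7 values in {E, F, H, I, J, K, L} must be used), so a_2 = K.
Among the 6 still-open variables, L fits only a_8 (and all 6 values in {E, F, H, I, J, L} must be used), so a_8 = L.
Among the 5 still-open variables, E fits only a_4 (and all 5 values in {E, F, H, I, J} must be used), so a_4 = E.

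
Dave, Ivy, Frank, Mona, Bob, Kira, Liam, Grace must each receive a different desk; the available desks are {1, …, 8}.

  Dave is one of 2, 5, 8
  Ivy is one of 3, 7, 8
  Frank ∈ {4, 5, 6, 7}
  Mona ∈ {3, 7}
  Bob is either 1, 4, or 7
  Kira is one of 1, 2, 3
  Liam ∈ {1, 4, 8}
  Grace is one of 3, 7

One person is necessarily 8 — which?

The 8 variables draw from only 8 values {1, 2, 3, 4, 5, 6, 7, 8}, so each is used; only Frank can be 6, hence Frank = 6.
The 7 still-open variables together cover exactly {1, 2, 3, 4, 5, 7, 8} — 7 values for 7 variables — and 5 appears only in Dave's list, so Dave = 5.
Among the 6 still-open variables, 2 fits only Kira (and all 6 values in {1, 2, 3, 4, 7, 8} must be used), so Kira = 2.
The 2 variables Mona and Grace are confined to {3, 7}, which locks those values in; drop them from Ivy, Bob.
So 8 goes to Ivy.

Ivy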